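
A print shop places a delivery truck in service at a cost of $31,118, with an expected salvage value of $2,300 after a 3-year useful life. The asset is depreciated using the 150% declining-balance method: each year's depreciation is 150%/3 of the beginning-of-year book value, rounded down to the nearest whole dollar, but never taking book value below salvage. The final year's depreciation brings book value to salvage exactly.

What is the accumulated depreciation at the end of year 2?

Depreciable base = $31,118 − $2,300 = $28,818.
Year 1: ⌊$31,118 × 150%/3⌋ = $15,559. Book value $15,559.
Year 2: ⌊$15,559 × 150%/3⌋ = $7,779. Book value $7,780.
Accumulated through year 2 = $31,118 − $7,780 = $23,338.

$23,338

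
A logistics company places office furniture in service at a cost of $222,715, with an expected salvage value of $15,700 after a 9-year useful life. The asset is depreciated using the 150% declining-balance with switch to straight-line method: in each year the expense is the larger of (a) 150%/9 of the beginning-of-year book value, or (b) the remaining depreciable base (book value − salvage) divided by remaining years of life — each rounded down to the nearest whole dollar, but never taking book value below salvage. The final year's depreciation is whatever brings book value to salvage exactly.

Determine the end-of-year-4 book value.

Depreciable base = $222,715 − $15,700 = $207,015.
Year 1: DB = ⌊$222,715 × 150%/9⌋ = $37,119; SL = ⌊$207,015/9⌋ = $23,001 → take DB $37,119. Book value $185,596.
Year 2: DB = ⌊$185,596 × 150%/9⌋ = $30,932; SL = ⌊$169,896/8⌋ = $21,237 → take DB $30,932. Book value $154,664.
Year 3: DB = ⌊$154,664 × 150%/9⌋ = $25,777; SL = ⌊$138,964/7⌋ = $19,852 → take DB $25,777. Book value $128,887.
Year 4: DB = ⌊$128,887 × 150%/9⌋ = $21,481; SL = ⌊$113,187/6⌋ = $18,864 → take DB $21,481. Book value $107,406.

$107,406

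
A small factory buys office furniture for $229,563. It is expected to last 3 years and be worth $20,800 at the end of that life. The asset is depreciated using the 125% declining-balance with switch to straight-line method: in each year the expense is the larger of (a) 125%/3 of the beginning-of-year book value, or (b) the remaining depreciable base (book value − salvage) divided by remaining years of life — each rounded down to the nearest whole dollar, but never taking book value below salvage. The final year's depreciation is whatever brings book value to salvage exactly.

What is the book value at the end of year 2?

$77,356

Depreciable base = $229,563 − $20,800 = $208,763.
Year 1: DB = ⌊$229,563 × 125%/3⌋ = $95,651; SL = ⌊$208,763/3⌋ = $69,587 → take DB $95,651. Book value $133,912.
Year 2: DB = ⌊$133,912 × 125%/3⌋ = $55,796; SL = ⌊$113,112/2⌋ = $56,556 → take SL $56,556. Book value $77,356.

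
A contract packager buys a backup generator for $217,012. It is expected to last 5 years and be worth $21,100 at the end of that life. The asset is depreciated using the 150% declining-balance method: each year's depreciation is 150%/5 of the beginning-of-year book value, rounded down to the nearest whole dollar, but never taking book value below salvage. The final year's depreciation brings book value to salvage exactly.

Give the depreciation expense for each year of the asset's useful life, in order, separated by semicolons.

$65,103; $45,572; $31,901; $22,330; $31,006

Depreciable base = $217,012 − $21,100 = $195,912.
Year 1: ⌊$217,012 × 150%/5⌋ = $65,103. Book value $151,909.
Year 2: ⌊$151,909 × 150%/5⌋ = $45,572. Book value $106,337.
Year 3: ⌊$106,337 × 150%/5⌋ = $31,901. Book value $74,436.
Year 4: ⌊$74,436 × 150%/5⌋ = $22,330. Book value $52,106.
Year 5 (final): $52,106 − $21,100 = $31,006. Book value $21,100.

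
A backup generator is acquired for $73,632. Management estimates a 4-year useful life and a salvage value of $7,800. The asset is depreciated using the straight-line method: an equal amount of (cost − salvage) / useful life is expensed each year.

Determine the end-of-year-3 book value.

$24,258

Depreciable base = $73,632 − $7,800 = $65,832.
Annual expense = $65,832 / 4 = $16,458.
End of year 1: book value $57,174.
End of year 2: book value $40,716.
End of year 3: book value $24,258.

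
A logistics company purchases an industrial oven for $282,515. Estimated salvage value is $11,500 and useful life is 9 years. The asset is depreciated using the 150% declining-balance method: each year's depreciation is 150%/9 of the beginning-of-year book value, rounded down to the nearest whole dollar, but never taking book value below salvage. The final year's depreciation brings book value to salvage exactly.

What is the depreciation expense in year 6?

$18,923

Depreciable base = $282,515 − $11,500 = $271,015.
Year 1: ⌊$282,515 × 150%/9⌋ = $47,085. Book value $235,430.
Year 2: ⌊$235,430 × 150%/9⌋ = $39,238. Book value $196,192.
Year 3: ⌊$196,192 × 150%/9⌋ = $32,698. Book value $163,494.
Year 4: ⌊$163,494 × 150%/9⌋ = $27,249. Book value $136,245.
Year 5: ⌊$136,245 × 150%/9⌋ = $22,707. Book value $113,538.
Year 6: ⌊$113,538 × 150%/9⌋ = $18,923. Book value $94,615.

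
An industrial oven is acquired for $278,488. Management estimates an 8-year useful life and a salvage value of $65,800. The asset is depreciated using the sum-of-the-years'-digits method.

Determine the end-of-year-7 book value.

$71,708

Depreciable base = $278,488 − $65,800 = $212,688.
Sum of the years' digits = 8+7+6+5+4+3+2+1 = 36.
Year 1: $212,688 × 8/36 = $47,264. Book value $231,224.
Year 2: $212,688 × 7/36 = $41,356. Book value $189,868.
Year 3: $212,688 × 6/36 = $35,448. Book value $154,420.
Year 4: $212,688 × 5/36 = $29,540. Book value $124,880.
Year 5: $212,688 × 4/36 = $23,632. Book value $101,248.
Year 6: $212,688 × 3/36 = $17,724. Book value $83,524.
Year 7: $212,688 × 2/36 = $11,816. Book value $71,708.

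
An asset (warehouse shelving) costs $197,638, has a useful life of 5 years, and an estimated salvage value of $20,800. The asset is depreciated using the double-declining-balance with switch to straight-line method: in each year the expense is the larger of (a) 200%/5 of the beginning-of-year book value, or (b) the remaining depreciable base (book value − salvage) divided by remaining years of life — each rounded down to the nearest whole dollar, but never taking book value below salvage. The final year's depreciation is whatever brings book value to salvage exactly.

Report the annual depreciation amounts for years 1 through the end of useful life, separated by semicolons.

$79,055; $47,433; $28,460; $17,076; $4,814

Depreciable base = $197,638 − $20,800 = $176,838.
Year 1: DB = ⌊$197,638 × 200%/5⌋ = $79,055; SL = ⌊$176,838/5⌋ = $35,367 → take DB $79,055. Book value $118,583.
Year 2: DB = ⌊$118,583 × 200%/5⌋ = $47,433; SL = ⌊$97,783/4⌋ = $24,445 → take DB $47,433. Book value $71,150.
Year 3: DB = ⌊$71,150 × 200%/5⌋ = $28,460; SL = ⌊$50,350/3⌋ = $16,783 → take DB $28,460. Book value $42,690.
Year 4: DB = ⌊$42,690 × 200%/5⌋ = $17,076; SL = ⌊$21,890/2⌋ = $10,945 → take DB $17,076. Book value $25,614.
Year 5 (final): $25,614 − $20,800 = $4,814. Book value $20,800.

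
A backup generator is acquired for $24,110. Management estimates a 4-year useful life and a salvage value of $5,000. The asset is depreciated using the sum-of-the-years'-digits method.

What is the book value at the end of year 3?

$6,911

Depreciable base = $24,110 − $5,000 = $19,110.
Sum of the years' digits = 4+3+2+1 = 10.
Year 1: $19,110 × 4/10 = $7,644. Book value $16,466.
Year 2: $19,110 × 3/10 = $5,733. Book value $10,733.
Year 3: $19,110 × 2/10 = $3,822. Book value $6,911.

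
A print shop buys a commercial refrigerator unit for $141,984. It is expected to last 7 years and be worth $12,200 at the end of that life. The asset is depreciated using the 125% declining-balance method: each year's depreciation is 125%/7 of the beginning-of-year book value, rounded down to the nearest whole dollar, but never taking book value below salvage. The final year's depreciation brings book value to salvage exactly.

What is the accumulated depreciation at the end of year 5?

$88,883

Depreciable base = $141,984 − $12,200 = $129,784.
Year 1: ⌊$141,984 × 125%/7⌋ = $25,354. Book value $116,630.
Year 2: ⌊$116,630 × 125%/7⌋ = $20,826. Book value $95,804.
Year 3: ⌊$95,804 × 125%/7⌋ = $17,107. Book value $78,697.
Year 4: ⌊$78,697 × 125%/7⌋ = $14,053. Book value $64,644.
Year 5: ⌊$64,644 × 125%/7⌋ = $11,543. Book value $53,101.
Accumulated through year 5 = $141,984 − $53,101 = $88,883.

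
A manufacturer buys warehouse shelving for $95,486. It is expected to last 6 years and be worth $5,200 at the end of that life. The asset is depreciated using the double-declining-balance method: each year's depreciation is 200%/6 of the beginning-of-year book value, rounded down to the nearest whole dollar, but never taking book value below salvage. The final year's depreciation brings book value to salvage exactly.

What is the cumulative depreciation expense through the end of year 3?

Depreciable base = $95,486 − $5,200 = $90,286.
Year 1: ⌊$95,486 × 200%/6⌋ = $31,828. Book value $63,658.
Year 2: ⌊$63,658 × 200%/6⌋ = $21,219. Book value $42,439.
Year 3: ⌊$42,439 × 200%/6⌋ = $14,146. Book value $28,293.
Accumulated through year 3 = $95,486 − $28,293 = $67,193.

$67,193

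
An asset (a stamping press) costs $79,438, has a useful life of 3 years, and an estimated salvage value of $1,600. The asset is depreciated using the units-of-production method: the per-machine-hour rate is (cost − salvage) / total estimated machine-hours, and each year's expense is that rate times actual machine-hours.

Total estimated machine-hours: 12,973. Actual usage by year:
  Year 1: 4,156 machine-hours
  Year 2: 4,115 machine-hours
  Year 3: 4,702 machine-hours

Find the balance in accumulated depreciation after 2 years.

$49,626

Depreciable base = $79,438 − $1,600 = $77,838.
Rate = $77,838 / 12,973 machine-hours = $6 per machine-hour.
Year 1: 4,156 × $6 = $24,936. Book value $54,502.
Year 2: 4,115 × $6 = $24,690. Book value $29,812.
Accumulated through year 2 = $79,438 − $29,812 = $49,626.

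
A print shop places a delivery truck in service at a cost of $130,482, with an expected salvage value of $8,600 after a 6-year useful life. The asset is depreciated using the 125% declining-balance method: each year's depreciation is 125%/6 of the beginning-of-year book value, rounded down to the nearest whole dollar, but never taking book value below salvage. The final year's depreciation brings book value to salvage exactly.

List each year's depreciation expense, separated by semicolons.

Depreciable base = $130,482 − $8,600 = $121,882.
Year 1: ⌊$130,482 × 125%/6⌋ = $27,183. Book value $103,299.
Year 2: ⌊$103,299 × 125%/6⌋ = $21,520. Book value $81,779.
Year 3: ⌊$81,779 × 125%/6⌋ = $17,037. Book value $64,742.
Year 4: ⌊$64,742 × 125%/6⌋ = $13,487. Book value $51,255.
Year 5: ⌊$51,255 × 125%/6⌋ = $10,678. Book value $40,577.
Year 6 (final): $40,577 − $8,600 = $31,977. Book value $8,600.

$27,183; $21,520; $17,037; $13,487; $10,678; $31,977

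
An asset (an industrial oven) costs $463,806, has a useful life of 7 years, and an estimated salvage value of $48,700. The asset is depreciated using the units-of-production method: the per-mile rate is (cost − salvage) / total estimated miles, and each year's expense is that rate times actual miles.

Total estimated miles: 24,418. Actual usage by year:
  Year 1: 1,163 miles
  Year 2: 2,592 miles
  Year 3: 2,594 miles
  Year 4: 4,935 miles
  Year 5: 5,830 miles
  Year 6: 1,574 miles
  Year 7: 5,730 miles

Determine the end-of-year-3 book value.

$355,873

Depreciable base = $463,806 − $48,700 = $415,106.
Rate = $415,106 / 24,418 miles = $17 per mile.
Year 1: 1,163 × $17 = $19,771. Book value $444,035.
Year 2: 2,592 × $17 = $44,064. Book value $399,971.
Year 3: 2,594 × $17 = $44,098. Book value $355,873.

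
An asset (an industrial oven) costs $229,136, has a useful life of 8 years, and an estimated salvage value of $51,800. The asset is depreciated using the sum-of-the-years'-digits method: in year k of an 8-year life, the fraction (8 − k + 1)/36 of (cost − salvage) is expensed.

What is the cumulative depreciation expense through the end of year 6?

Depreciable base = $229,136 − $51,800 = $177,336.
Sum of the years' digits = 8+7+6+5+4+3+2+1 = 36.
Year 1: $177,336 × 8/36 = $39,408. Book value $189,728.
Year 2: $177,336 × 7/36 = $34,482. Book value $155,246.
Year 3: $177,336 × 6/36 = $29,556. Book value $125,690.
Year 4: $177,336 × 5/36 = $24,630. Book value $101,060.
Year 5: $177,336 × 4/36 = $19,704. Book value $81,356.
Year 6: $177,336 × 3/36 = $14,778. Book value $66,578.
Accumulated through year 6 = $229,136 − $66,578 = $162,558.

$162,558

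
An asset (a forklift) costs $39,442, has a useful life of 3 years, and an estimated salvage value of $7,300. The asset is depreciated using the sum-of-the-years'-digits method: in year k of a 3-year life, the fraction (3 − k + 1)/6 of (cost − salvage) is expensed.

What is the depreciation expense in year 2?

$10,714

Depreciable base = $39,442 − $7,300 = $32,142.
Sum of the years' digits = 3+2+1 = 6.
Year 1: $32,142 × 3/6 = $16,071. Book value $23,371.
Year 2: $32,142 × 2/6 = $10,714. Book value $12,657.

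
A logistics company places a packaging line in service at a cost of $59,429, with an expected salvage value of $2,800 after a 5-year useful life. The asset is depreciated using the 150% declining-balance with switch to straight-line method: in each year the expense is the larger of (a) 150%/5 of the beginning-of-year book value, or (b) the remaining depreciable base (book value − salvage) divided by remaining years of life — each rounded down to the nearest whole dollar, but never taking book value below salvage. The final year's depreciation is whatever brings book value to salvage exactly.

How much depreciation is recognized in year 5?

$8,774

Depreciable base = $59,429 − $2,800 = $56,629.
Year 1: DB = ⌊$59,429 × 150%/5⌋ = $17,828; SL = ⌊$56,629/5⌋ = $11,325 → take DB $17,828. Book value $41,601.
Year 2: DB = ⌊$41,601 × 150%/5⌋ = $12,480; SL = ⌊$38,801/4⌋ = $9,700 → take DB $12,480. Book value $29,121.
Year 3: DB = ⌊$29,121 × 150%/5⌋ = $8,736; SL = ⌊$26,321/3⌋ = $8,773 → take SL $8,773. Book value $20,348.
Year 4: DB = ⌊$20,348 × 150%/5⌋ = $6,104; SL = ⌊$17,548/2⌋ = $8,774 → take SL $8,774. Book value $11,574.
Year 5 (final): $11,574 − $2,800 = $8,774. Book value $2,800.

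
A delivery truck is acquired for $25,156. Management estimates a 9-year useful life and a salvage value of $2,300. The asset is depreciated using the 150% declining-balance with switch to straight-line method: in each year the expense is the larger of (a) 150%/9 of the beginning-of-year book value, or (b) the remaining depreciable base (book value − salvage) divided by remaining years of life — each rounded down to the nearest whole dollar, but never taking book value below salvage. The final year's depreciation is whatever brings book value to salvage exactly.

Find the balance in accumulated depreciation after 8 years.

Depreciable base = $25,156 − $2,300 = $22,856.
Year 1: DB = ⌊$25,156 × 150%/9⌋ = $4,192; SL = ⌊$22,856/9⌋ = $2,539 → take DB $4,192. Book value $20,964.
Year 2: DB = ⌊$20,964 × 150%/9⌋ = $3,494; SL = ⌊$18,664/8⌋ = $2,333 → take DB $3,494. Book value $17,470.
Year 3: DB = ⌊$17,470 × 150%/9⌋ = $2,911; SL = ⌊$15,170/7⌋ = $2,167 → take DB $2,911. Book value $14,559.
Year 4: DB = ⌊$14,559 × 150%/9⌋ = $2,426; SL = ⌊$12,259/6⌋ = $2,043 → take DB $2,426. Book value $12,133.
Year 5: DB = ⌊$12,133 × 150%/9⌋ = $2,022; SL = ⌊$9,833/5⌋ = $1,966 → take DB $2,022. Book value $10,111.
Year 6: DB = ⌊$10,111 × 150%/9⌋ = $1,685; SL = ⌊$7,811/4⌋ = $1,952 → take SL $1,952. Book value $8,159.
Year 7: DB = ⌊$8,159 × 150%/9⌋ = $1,359; SL = ⌊$5,859/3⌋ = $1,953 → take SL $1,953. Book value $6,206.
Year 8: DB = ⌊$6,206 × 150%/9⌋ = $1,034; SL = ⌊$3,906/2⌋ = $1,953 → take SL $1,953. Book value $4,253.
Accumulated through year 8 = $25,156 − $4,253 = $20,903.

$20,903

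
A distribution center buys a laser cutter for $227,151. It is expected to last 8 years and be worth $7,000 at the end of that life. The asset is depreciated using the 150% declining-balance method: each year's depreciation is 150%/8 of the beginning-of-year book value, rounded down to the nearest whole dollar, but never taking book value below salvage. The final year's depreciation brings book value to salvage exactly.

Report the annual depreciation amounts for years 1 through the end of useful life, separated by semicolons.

$42,590; $34,605; $28,116; $22,845; $18,561; $15,081; $12,253; $46,100

Depreciable base = $227,151 − $7,000 = $220,151.
Year 1: ⌊$227,151 × 150%/8⌋ = $42,590. Book value $184,561.
Year 2: ⌊$184,561 × 150%/8⌋ = $34,605. Book value $149,956.
Year 3: ⌊$149,956 × 150%/8⌋ = $28,116. Book value $121,840.
Year 4: ⌊$121,840 × 150%/8⌋ = $22,845. Book value $98,995.
Year 5: ⌊$98,995 × 150%/8⌋ = $18,561. Book value $80,434.
Year 6: ⌊$80,434 × 150%/8⌋ = $15,081. Book value $65,353.
Year 7: ⌊$65,353 × 150%/8⌋ = $12,253. Book value $53,100.
Year 8 (final): $53,100 − $7,000 = $46,100. Book value $7,000.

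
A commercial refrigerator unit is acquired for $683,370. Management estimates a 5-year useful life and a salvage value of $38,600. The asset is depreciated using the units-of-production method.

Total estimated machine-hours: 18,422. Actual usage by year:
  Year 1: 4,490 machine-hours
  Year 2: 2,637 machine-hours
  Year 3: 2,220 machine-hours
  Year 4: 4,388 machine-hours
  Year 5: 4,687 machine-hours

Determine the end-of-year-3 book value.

$356,225

Depreciable base = $683,370 − $38,600 = $644,770.
Rate = $644,770 / 18,422 machine-hours = $35 per machine-hour.
Year 1: 4,490 × $35 = $157,150. Book value $526,220.
Year 2: 2,637 × $35 = $92,295. Book value $433,925.
Year 3: 2,220 × $35 = $77,700. Book value $356,225.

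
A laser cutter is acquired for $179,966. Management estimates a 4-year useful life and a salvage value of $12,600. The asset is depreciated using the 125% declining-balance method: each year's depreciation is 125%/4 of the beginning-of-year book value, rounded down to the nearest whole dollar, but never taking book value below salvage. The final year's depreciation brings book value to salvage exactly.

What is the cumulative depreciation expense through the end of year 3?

Depreciable base = $179,966 − $12,600 = $167,366.
Year 1: ⌊$179,966 × 125%/4⌋ = $56,239. Book value $123,727.
Year 2: ⌊$123,727 × 125%/4⌋ = $38,664. Book value $85,063.
Year 3: ⌊$85,063 × 125%/4⌋ = $26,582. Book value $58,481.
Accumulated through year 3 = $179,966 − $58,481 = $121,485.

$121,485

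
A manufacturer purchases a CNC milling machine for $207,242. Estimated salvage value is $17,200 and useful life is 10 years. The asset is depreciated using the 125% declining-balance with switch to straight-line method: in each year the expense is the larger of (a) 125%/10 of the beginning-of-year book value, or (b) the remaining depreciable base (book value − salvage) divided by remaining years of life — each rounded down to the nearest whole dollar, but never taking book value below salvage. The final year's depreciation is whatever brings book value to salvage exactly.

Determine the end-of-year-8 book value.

Depreciable base = $207,242 − $17,200 = $190,042.
Year 1: DB = ⌊$207,242 × 125%/10⌋ = $25,905; SL = ⌊$190,042/10⌋ = $19,004 → take DB $25,905. Book value $181,337.
Year 2: DB = ⌊$181,337 × 125%/10⌋ = $22,667; SL = ⌊$164,137/9⌋ = $18,237 → take DB $22,667. Book value $158,670.
Year 3: DB = ⌊$158,670 × 125%/10⌋ = $19,833; SL = ⌊$141,470/8⌋ = $17,683 → take DB $19,833. Book value $138,837.
Year 4: DB = ⌊$138,837 × 125%/10⌋ = $17,354; SL = ⌊$121,637/7⌋ = $17,376 → take SL $17,376. Book value $121,461.
Year 5: DB = ⌊$121,461 × 125%/10⌋ = $15,182; SL = ⌊$104,261/6⌋ = $17,376 → take SL $17,376. Book value $104,085.
Year 6: DB = ⌊$104,085 × 125%/10⌋ = $13,010; SL = ⌊$86,885/5⌋ = $17,377 → take SL $17,377. Book value $86,708.
Year 7: DB = ⌊$86,708 × 125%/10⌋ = $10,838; SL = ⌊$69,508/4⌋ = $17,377 → take SL $17,377. Book value $69,331.
Year 8: DB = ⌊$69,331 × 125%/10⌋ = $8,666; SL = ⌊$52,131/3⌋ = $17,377 → take SL $17,377. Book value $51,954.

$51,954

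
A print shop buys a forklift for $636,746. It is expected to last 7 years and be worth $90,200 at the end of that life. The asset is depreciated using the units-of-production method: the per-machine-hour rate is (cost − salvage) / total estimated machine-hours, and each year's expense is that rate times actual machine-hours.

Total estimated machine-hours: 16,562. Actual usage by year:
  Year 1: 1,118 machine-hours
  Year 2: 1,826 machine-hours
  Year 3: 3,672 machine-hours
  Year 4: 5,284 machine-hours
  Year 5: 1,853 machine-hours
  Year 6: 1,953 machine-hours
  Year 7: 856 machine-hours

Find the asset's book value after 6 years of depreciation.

$118,448

Depreciable base = $636,746 − $90,200 = $546,546.
Rate = $546,546 / 16,562 machine-hours = $33 per machine-hour.
Year 1: 1,118 × $33 = $36,894. Book value $599,852.
Year 2: 1,826 × $33 = $60,258. Book value $539,594.
Year 3: 3,672 × $33 = $121,176. Book value $418,418.
Year 4: 5,284 × $33 = $174,372. Book value $244,046.
Year 5: 1,853 × $33 = $61,149. Book value $182,897.
Year 6: 1,953 × $33 = $64,449. Book value $118,448.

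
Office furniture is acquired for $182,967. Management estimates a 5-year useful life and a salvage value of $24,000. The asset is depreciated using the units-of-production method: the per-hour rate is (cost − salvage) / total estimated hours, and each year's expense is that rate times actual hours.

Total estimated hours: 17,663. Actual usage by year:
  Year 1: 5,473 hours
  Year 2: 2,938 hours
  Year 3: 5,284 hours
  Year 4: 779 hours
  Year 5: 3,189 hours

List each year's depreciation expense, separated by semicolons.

Depreciable base = $182,967 − $24,000 = $158,967.
Rate = $158,967 / 17,663 hours = $9 per hour.
Year 1: 5,473 × $9 = $49,257. Book value $133,710.
Year 2: 2,938 × $9 = $26,442. Book value $107,268.
Year 3: 5,284 × $9 = $47,556. Book value $59,712.
Year 4: 779 × $9 = $7,011. Book value $52,701.
Year 5: 3,189 × $9 = $28,701. Book value $24,000.

$49,257; $26,442; $47,556; $7,011; $28,701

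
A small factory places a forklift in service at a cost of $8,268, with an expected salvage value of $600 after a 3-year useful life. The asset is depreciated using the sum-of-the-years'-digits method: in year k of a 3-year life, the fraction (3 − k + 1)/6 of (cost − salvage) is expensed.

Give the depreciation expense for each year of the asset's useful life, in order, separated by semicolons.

Depreciable base = $8,268 − $600 = $7,668.
Sum of the years' digits = 3+2+1 = 6.
Year 1: $7,668 × 3/6 = $3,834. Book value $4,434.
Year 2: $7,668 × 2/6 = $2,556. Book value $1,878.
Year 3: $7,668 × 1/6 = $1,278. Book value $600.

$3,834; $2,556; $1,278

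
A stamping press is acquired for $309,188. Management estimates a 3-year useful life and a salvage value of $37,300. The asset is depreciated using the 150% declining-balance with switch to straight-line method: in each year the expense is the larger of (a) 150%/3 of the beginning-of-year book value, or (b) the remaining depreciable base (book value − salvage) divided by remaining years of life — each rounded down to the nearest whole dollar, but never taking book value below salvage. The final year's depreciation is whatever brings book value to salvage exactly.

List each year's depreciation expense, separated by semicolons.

$154,594; $77,297; $39,997

Depreciable base = $309,188 − $37,300 = $271,888.
Year 1: DB = ⌊$309,188 × 150%/3⌋ = $154,594; SL = ⌊$271,888/3⌋ = $90,629 → take DB $154,594. Book value $154,594.
Year 2: DB = ⌊$154,594 × 150%/3⌋ = $77,297; SL = ⌊$117,294/2⌋ = $58,647 → take DB $77,297. Book value $77,297.
Year 3 (final): $77,297 − $37,300 = $39,997. Book value $37,300.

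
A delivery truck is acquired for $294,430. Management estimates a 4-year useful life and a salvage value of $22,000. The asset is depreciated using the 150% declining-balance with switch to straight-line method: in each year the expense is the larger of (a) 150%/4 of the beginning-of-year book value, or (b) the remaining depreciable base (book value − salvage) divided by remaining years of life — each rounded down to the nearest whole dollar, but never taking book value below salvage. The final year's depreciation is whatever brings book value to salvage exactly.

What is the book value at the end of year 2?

Depreciable base = $294,430 − $22,000 = $272,430.
Year 1: DB = ⌊$294,430 × 150%/4⌋ = $110,411; SL = ⌊$272,430/4⌋ = $68,107 → take DB $110,411. Book value $184,019.
Year 2: DB = ⌊$184,019 × 150%/4⌋ = $69,007; SL = ⌊$162,019/3⌋ = $54,006 → take DB $69,007. Book value $115,012.

$115,012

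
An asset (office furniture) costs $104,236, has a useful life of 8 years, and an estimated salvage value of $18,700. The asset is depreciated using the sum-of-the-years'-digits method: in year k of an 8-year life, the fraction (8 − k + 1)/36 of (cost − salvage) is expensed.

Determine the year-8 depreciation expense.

Depreciable base = $104,236 − $18,700 = $85,536.
Sum of the years' digits = 8+7+6+5+4+3+2+1 = 36.
Year 1: $85,536 × 8/36 = $19,008. Book value $85,228.
Year 2: $85,536 × 7/36 = $16,632. Book value $68,596.
Year 3: $85,536 × 6/36 = $14,256. Book value $54,340.
Year 4: $85,536 × 5/36 = $11,880. Book value $42,460.
Year 5: $85,536 × 4/36 = $9,504. Book value $32,956.
Year 6: $85,536 × 3/36 = $7,128. Book value $25,828.
Year 7: $85,536 × 2/36 = $4,752. Book value $21,076.
Year 8: $85,536 × 1/36 = $2,376. Book value $18,700.

$2,376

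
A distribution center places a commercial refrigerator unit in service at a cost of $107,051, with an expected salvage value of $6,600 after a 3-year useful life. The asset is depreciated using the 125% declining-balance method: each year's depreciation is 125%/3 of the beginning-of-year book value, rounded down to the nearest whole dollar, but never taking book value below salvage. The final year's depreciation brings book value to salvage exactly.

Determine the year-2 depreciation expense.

$26,019

Depreciable base = $107,051 − $6,600 = $100,451.
Year 1: ⌊$107,051 × 125%/3⌋ = $44,604. Book value $62,447.
Year 2: ⌊$62,447 × 125%/3⌋ = $26,019. Book value $36,428.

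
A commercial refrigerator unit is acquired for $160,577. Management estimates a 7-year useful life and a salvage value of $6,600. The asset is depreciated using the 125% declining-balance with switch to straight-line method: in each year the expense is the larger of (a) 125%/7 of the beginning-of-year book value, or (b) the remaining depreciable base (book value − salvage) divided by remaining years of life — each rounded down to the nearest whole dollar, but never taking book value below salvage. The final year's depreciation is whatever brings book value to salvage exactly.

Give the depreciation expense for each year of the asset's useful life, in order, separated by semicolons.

Depreciable base = $160,577 − $6,600 = $153,977.
Year 1: DB = ⌊$160,577 × 125%/7⌋ = $28,674; SL = ⌊$153,977/7⌋ = $21,996 → take DB $28,674. Book value $131,903.
Year 2: DB = ⌊$131,903 × 125%/7⌋ = $23,554; SL = ⌊$125,303/6⌋ = $20,883 → take DB $23,554. Book value $108,349.
Year 3: DB = ⌊$108,349 × 125%/7⌋ = $19,348; SL = ⌊$101,749/5⌋ = $20,349 → take SL $20,349. Book value $88,000.
Year 4: DB = ⌊$88,000 × 125%/7⌋ = $15,714; SL = ⌊$81,400/4⌋ = $20,350 → take SL $20,350. Book value $67,650.
Year 5: DB = ⌊$67,650 × 125%/7⌋ = $12,080; SL = ⌊$61,050/3⌋ = $20,350 → take SL $20,350. Book value $47,300.
Year 6: DB = ⌊$47,300 × 125%/7⌋ = $8,446; SL = ⌊$40,700/2⌋ = $20,350 → take SL $20,350. Book value $26,950.
Year 7 (final): $26,950 − $6,600 = $20,350. Book value $6,600.

$28,674; $23,554; $20,349; $20,350; $20,350; $20,350; $20,350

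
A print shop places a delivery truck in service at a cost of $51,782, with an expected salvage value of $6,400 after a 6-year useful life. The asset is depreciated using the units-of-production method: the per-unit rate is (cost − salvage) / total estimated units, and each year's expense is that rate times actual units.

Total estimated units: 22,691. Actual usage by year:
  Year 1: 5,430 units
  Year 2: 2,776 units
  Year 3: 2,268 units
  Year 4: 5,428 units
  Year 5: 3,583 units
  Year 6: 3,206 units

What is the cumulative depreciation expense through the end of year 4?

$31,804

Depreciable base = $51,782 − $6,400 = $45,382.
Rate = $45,382 / 22,691 units = $2 per unit.
Year 1: 5,430 × $2 = $10,860. Book value $40,922.
Year 2: 2,776 × $2 = $5,552. Book value $35,370.
Year 3: 2,268 × $2 = $4,536. Book value $30,834.
Year 4: 5,428 × $2 = $10,856. Book value $19,978.
Accumulated through year 4 = $51,782 − $19,978 = $31,804.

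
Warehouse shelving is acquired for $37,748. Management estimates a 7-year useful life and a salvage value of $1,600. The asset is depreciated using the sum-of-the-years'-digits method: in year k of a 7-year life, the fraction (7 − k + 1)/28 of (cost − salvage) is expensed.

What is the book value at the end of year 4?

$9,346

Depreciable base = $37,748 − $1,600 = $36,148.
Sum of the years' digits = 7+6+5+4+3+2+1 = 28.
Year 1: $36,148 × 7/28 = $9,037. Book value $28,711.
Year 2: $36,148 × 6/28 = $7,746. Book value $20,965.
Year 3: $36,148 × 5/28 = $6,455. Book value $14,510.
Year 4: $36,148 × 4/28 = $5,164. Book value $9,346.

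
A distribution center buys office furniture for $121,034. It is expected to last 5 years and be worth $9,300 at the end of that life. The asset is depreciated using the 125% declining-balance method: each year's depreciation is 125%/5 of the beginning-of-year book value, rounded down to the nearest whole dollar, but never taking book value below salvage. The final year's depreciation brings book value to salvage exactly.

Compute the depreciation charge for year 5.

Depreciable base = $121,034 − $9,300 = $111,734.
Year 1: ⌊$121,034 × 125%/5⌋ = $30,258. Book value $90,776.
Year 2: ⌊$90,776 × 125%/5⌋ = $22,694. Book value $68,082.
Year 3: ⌊$68,082 × 125%/5⌋ = $17,020. Book value $51,062.
Year 4: ⌊$51,062 × 125%/5⌋ = $12,765. Book value $38,297.
Year 5 (final): $38,297 − $9,300 = $28,997. Book value $9,300.

$28,997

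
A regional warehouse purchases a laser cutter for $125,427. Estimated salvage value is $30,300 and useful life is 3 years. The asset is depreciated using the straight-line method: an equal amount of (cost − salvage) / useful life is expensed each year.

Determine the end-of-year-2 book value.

Depreciable base = $125,427 − $30,300 = $95,127.
Annual expense = $95,127 / 3 = $31,709.
End of year 1: book value $93,718.
End of year 2: book value $62,009.

$62,009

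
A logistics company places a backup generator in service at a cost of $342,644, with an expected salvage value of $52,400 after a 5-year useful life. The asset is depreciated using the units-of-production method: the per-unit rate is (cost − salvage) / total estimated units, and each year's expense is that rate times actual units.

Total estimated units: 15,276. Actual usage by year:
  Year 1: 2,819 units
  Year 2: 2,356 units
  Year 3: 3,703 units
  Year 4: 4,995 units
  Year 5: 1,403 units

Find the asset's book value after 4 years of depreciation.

Depreciable base = $342,644 − $52,400 = $290,244.
Rate = $290,244 / 15,276 units = $19 per unit.
Year 1: 2,819 × $19 = $53,561. Book value $289,083.
Year 2: 2,356 × $19 = $44,764. Book value $244,319.
Year 3: 3,703 × $19 = $70,357. Book value $173,962.
Year 4: 4,995 × $19 = $94,905. Book value $79,057.

$79,057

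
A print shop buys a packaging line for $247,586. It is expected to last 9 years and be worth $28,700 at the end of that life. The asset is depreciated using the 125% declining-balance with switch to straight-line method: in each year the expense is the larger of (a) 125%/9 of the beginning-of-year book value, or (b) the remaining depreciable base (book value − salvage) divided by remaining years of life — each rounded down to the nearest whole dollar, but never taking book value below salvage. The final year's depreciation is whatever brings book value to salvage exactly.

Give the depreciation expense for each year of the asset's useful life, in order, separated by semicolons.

$34,386; $29,611; $25,498; $21,957; $21,486; $21,487; $21,487; $21,487; $21,487

Depreciable base = $247,586 − $28,700 = $218,886.
Year 1: DB = ⌊$247,586 × 125%/9⌋ = $34,386; SL = ⌊$218,886/9⌋ = $24,320 → take DB $34,386. Book value $213,200.
Year 2: DB = ⌊$213,200 × 125%/9⌋ = $29,611; SL = ⌊$184,500/8⌋ = $23,062 → take DB $29,611. Book value $183,589.
Year 3: DB = ⌊$183,589 × 125%/9⌋ = $25,498; SL = ⌊$154,889/7⌋ = $22,127 → take DB $25,498. Book value $158,091.
Year 4: DB = ⌊$158,091 × 125%/9⌋ = $21,957; SL = ⌊$129,391/6⌋ = $21,565 → take DB $21,957. Book value $136,134.
Year 5: DB = ⌊$136,134 × 125%/9⌋ = $18,907; SL = ⌊$107,434/5⌋ = $21,486 → take SL $21,486. Book value $114,648.
Year 6: DB = ⌊$114,648 × 125%/9⌋ = $15,923; SL = ⌊$85,948/4⌋ = $21,487 → take SL $21,487. Book value $93,161.
Year 7: DB = ⌊$93,161 × 125%/9⌋ = $12,939; SL = ⌊$64,461/3⌋ = $21,487 → take SL $21,487. Book value $71,674.
Year 8: DB = ⌊$71,674 × 125%/9⌋ = $9,954; SL = ⌊$42,974/2⌋ = $21,487 → take SL $21,487. Book value $50,187.
Year 9 (final): $50,187 − $28,700 = $21,487. Book value $28,700.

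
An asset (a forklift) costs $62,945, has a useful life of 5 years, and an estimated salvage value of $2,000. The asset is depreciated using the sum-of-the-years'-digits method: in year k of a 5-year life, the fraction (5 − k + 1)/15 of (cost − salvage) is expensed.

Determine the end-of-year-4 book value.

Depreciable base = $62,945 − $2,000 = $60,945.
Sum of the years' digits = 5+4+3+2+1 = 15.
Year 1: $60,945 × 5/15 = $20,315. Book value $42,630.
Year 2: $60,945 × 4/15 = $16,252. Book value $26,378.
Year 3: $60,945 × 3/15 = $12,189. Book value $14,189.
Year 4: $60,945 × 2/15 = $8,126. Book value $6,063.

$6,063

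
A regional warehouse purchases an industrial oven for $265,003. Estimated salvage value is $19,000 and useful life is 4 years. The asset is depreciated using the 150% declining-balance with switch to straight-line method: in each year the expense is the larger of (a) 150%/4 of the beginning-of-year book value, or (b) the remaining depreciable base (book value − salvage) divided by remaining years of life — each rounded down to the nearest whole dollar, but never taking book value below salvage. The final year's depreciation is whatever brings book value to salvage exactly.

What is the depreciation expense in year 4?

$42,259

Depreciable base = $265,003 − $19,000 = $246,003.
Year 1: DB = ⌊$265,003 × 150%/4⌋ = $99,376; SL = ⌊$246,003/4⌋ = $61,500 → take DB $99,376. Book value $165,627.
Year 2: DB = ⌊$165,627 × 150%/4⌋ = $62,110; SL = ⌊$146,627/3⌋ = $48,875 → take DB $62,110. Book value $103,517.
Year 3: DB = ⌊$103,517 × 150%/4⌋ = $38,818; SL = ⌊$84,517/2⌋ = $42,258 → take SL $42,258. Book value $61,259.
Year 4 (final): $61,259 − $19,000 = $42,259. Book value $19,000.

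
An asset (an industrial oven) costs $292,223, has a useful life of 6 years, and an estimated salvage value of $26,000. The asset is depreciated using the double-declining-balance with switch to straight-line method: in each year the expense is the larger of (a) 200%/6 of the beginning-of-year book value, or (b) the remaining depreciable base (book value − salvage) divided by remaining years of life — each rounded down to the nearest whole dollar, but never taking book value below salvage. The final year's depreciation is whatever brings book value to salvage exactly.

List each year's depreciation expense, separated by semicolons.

Depreciable base = $292,223 − $26,000 = $266,223.
Year 1: DB = ⌊$292,223 × 200%/6⌋ = $97,407; SL = ⌊$266,223/6⌋ = $44,370 → take DB $97,407. Book value $194,816.
Year 2: DB = ⌊$194,816 × 200%/6⌋ = $64,938; SL = ⌊$168,816/5⌋ = $33,763 → take DB $64,938. Book value $129,878.
Year 3: DB = ⌊$129,878 × 200%/6⌋ = $43,292; SL = ⌊$103,878/4⌋ = $25,969 → take DB $43,292. Book value $86,586.
Year 4: DB = ⌊$86,586 × 200%/6⌋ = $28,862; SL = ⌊$60,586/3⌋ = $20,195 → take DB $28,862. Book value $57,724.
Year 5: DB = ⌊$57,724 × 200%/6⌋ = $19,241; SL = ⌊$31,724/2⌋ = $15,862 → take DB $19,241. Book value $38,483.
Year 6 (final): $38,483 − $26,000 = $12,483. Book value $26,000.

$97,407; $64,938; $43,292; $28,862; $19,241; $12,483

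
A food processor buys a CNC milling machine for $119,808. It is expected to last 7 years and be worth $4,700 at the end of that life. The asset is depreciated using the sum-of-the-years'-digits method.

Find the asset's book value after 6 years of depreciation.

Depreciable base = $119,808 − $4,700 = $115,108.
Sum of the years' digits = 7+6+5+4+3+2+1 = 28.
Year 1: $115,108 × 7/28 = $28,777. Book value $91,031.
Year 2: $115,108 × 6/28 = $24,666. Book value $66,365.
Year 3: $115,108 × 5/28 = $20,555. Book value $45,810.
Year 4: $115,108 × 4/28 = $16,444. Book value $29,366.
Year 5: $115,108 × 3/28 = $12,333. Book value $17,033.
Year 6: $115,108 × 2/28 = $8,222. Book value $8,811.

$8,811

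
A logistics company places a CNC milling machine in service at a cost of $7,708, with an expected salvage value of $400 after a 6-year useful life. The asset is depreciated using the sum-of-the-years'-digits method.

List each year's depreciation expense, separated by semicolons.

Depreciable base = $7,708 − $400 = $7,308.
Sum of the years' digits = 6+5+4+3+2+1 = 21.
Year 1: $7,308 × 6/21 = $2,088. Book value $5,620.
Year 2: $7,308 × 5/21 = $1,740. Book value $3,880.
Year 3: $7,308 × 4/21 = $1,392. Book value $2,488.
Year 4: $7,308 × 3/21 = $1,044. Book value $1,444.
Year 5: $7,308 × 2/21 = $696. Book value $748.
Year 6: $7,308 × 1/21 = $348. Book value $400.

$2,088; $1,740; $1,392; $1,044; $696; $348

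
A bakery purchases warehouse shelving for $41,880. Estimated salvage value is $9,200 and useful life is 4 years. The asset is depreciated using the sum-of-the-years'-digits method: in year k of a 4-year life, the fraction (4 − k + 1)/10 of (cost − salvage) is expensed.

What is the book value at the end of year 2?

$19,004

Depreciable base = $41,880 − $9,200 = $32,680.
Sum of the years' digits = 4+3+2+1 = 10.
Year 1: $32,680 × 4/10 = $13,072. Book value $28,808.
Year 2: $32,680 × 3/10 = $9,804. Book value $19,004.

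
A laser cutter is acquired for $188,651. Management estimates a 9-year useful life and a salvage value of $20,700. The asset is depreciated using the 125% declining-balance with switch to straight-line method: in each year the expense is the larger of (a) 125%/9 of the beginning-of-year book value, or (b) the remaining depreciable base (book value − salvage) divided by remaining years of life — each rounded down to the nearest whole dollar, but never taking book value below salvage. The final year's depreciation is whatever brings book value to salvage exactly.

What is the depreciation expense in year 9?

$16,606

Depreciable base = $188,651 − $20,700 = $167,951.
Year 1: DB = ⌊$188,651 × 125%/9⌋ = $26,201; SL = ⌊$167,951/9⌋ = $18,661 → take DB $26,201. Book value $162,450.
Year 2: DB = ⌊$162,450 × 125%/9⌋ = $22,562; SL = ⌊$141,750/8⌋ = $17,718 → take DB $22,562. Book value $139,888.
Year 3: DB = ⌊$139,888 × 125%/9⌋ = $19,428; SL = ⌊$119,188/7⌋ = $17,026 → take DB $19,428. Book value $120,460.
Year 4: DB = ⌊$120,460 × 125%/9⌋ = $16,730; SL = ⌊$99,760/6⌋ = $16,626 → take DB $16,730. Book value $103,730.
Year 5: DB = ⌊$103,730 × 125%/9⌋ = $14,406; SL = ⌊$83,030/5⌋ = $16,606 → take SL $16,606. Book value $87,124.
Year 6: DB = ⌊$87,124 × 125%/9⌋ = $12,100; SL = ⌊$66,424/4⌋ = $16,606 → take SL $16,606. Book value $70,518.
Year 7: DB = ⌊$70,518 × 125%/9⌋ = $9,794; SL = ⌊$49,818/3⌋ = $16,606 → take SL $16,606. Book value $53,912.
Year 8: DB = ⌊$53,912 × 125%/9⌋ = $7,487; SL = ⌊$33,212/2⌋ = $16,606 → take SL $16,606. Book value $37,306.
Year 9 (final): $37,306 − $20,700 = $16,606. Book value $20,700.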